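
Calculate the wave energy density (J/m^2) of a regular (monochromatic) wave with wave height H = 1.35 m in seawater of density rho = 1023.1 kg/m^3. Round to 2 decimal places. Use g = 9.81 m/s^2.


E = (1/8) * rho * g * H^2
E = (1/8) * 1023.1 * 9.81 * 1.35^2
E = 0.125 * 1023.1 * 9.81 * 1.8225
E = 2286.47 J/m^2

2286.47


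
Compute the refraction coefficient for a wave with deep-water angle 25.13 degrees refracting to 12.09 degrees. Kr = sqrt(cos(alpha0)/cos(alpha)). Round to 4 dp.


Kr = sqrt(cos(alpha0) / cos(alpha))
cos(25.13) = 0.905347
cos(12.09) = 0.977820
Kr = sqrt(0.905347 / 0.977820)
Kr = sqrt(0.925883)
Kr = 0.9622

0.9622


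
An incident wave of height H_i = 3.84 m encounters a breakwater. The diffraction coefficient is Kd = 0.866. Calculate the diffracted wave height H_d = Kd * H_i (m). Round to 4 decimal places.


H_d = Kd * H_i
H_d = 0.866 * 3.84
H_d = 3.3254 m

3.3254


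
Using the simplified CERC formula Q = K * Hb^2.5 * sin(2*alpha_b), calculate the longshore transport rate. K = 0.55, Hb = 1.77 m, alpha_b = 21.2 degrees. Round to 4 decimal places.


Q = K * Hb^2.5 * sin(2 * alpha_b)
Hb^2.5 = 1.77^2.5 = 4.168052
sin(2 * 21.2) = sin(42.4) = 0.674302
Q = 0.55 * 4.168052 * 0.674302
Q = 1.5458 m^3/s

1.5458


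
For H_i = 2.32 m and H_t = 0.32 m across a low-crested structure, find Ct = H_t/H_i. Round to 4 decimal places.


Ct = H_t / H_i
Ct = 0.32 / 2.32
Ct = 0.1379

0.1379


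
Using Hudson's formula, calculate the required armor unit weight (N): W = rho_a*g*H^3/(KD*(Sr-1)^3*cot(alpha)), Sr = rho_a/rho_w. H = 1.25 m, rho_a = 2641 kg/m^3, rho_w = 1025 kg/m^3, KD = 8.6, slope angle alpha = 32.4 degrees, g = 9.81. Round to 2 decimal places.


Sr = rho_a / rho_w = 2641 / 1025 = 2.576585
(Sr - 1) = 1.576585
(Sr - 1)^3 = 3.918794
cot(32.4) = 1 / tan(32.4) = 1 / 0.634619 = 1.575748
Numerator = 2641 * 9.81 * 1.25^3 = 50601.9727
Denominator = 8.6 * 3.918794 * 1.575748 = 53.105274
W = 50601.9727 / 53.105274
W = 952.86 N

952.86


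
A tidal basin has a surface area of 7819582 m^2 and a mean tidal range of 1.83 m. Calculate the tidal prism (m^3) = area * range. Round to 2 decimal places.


Tidal prism = Area * Tidal range
P = 7819582 * 1.83
P = 14309835.06 m^3

14309835.06


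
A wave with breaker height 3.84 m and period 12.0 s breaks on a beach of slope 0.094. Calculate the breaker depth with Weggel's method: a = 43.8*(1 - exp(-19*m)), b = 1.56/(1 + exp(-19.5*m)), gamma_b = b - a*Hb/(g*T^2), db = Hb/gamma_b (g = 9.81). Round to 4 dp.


a = 43.8 * (1 - exp(-19 * m))
exp(-19 * 0.094) = exp(-1.7860) = 0.167629
a = 43.8 * (1 - 0.167629) = 36.457835
b = 1.56 / (1 + exp(-19.5 * m))
exp(-19.5 * 0.094) = exp(-1.8330) = 0.159933
b = 1.56 / (1 + 0.159933) = 1.344905
Hb / (g * T^2) = 3.84 / (9.81 * 12.0^2) = 3.84 / 1412.6400 = 0.00271831
gamma_b = b - a * Hb/(g*T^2) = 1.344905 - 36.457835 * 0.00271831 = 1.245801
db = Hb / gamma_b = 3.84 / 1.245801
db = 3.0824 m

3.0824


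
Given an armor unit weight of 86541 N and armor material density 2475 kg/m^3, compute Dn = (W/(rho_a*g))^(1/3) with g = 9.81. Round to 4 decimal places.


V = W / (rho_a * g)
V = 86541 / (2475 * 9.81)
V = 86541 / 24279.75
V = 3.564328 m^3
Dn = V^(1/3) = 3.564328^(1/3)
Dn = 1.5275 m

1.5275


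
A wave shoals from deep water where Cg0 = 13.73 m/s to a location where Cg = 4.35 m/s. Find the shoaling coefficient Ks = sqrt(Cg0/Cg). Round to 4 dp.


Ks = sqrt(Cg0 / Cg)
Ks = sqrt(13.73 / 4.35)
Ks = sqrt(3.1563)
Ks = 1.7766

1.7766


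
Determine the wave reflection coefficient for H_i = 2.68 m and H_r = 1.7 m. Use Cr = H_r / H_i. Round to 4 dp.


Cr = H_r / H_i
Cr = 1.7 / 2.68
Cr = 0.6343

0.6343


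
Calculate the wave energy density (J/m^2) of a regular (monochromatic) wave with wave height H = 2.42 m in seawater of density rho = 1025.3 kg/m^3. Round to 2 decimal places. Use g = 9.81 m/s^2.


E = (1/8) * rho * g * H^2
E = (1/8) * 1025.3 * 9.81 * 2.42^2
E = 0.125 * 1025.3 * 9.81 * 5.8564
E = 7363.10 J/m^2

7363.10


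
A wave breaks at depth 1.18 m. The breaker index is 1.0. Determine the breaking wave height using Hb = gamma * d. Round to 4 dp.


Hb = gamma * d
Hb = 1.0 * 1.18
Hb = 1.1800 m

1.1800


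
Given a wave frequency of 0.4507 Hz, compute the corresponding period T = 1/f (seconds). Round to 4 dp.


T = 1 / f
T = 1 / 0.4507
T = 2.2188 s

2.2188


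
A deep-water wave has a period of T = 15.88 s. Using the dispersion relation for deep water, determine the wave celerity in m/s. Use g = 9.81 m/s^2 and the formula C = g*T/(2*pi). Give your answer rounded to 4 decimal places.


We use the deep-water celerity formula:
C = g * T / (2 * pi)
C = 9.81 * 15.88 / (2 * 3.14159...)
C = 155.782800 / 6.283185
C = 24.7936 m/s

24.7936


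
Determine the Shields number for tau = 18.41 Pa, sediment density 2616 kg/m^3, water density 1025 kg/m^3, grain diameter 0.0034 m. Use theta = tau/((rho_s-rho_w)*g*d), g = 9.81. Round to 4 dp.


theta = tau / ((rho_s - rho_w) * g * d)
rho_s - rho_w = 2616 - 1025 = 1591
Denominator = 1591 * 9.81 * 0.0034 = 53.066214
theta = 18.41 / 53.066214
theta = 0.3469

0.3469


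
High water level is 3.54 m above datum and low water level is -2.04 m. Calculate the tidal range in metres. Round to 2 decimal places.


Tidal range = High water - Low water
Tidal range = 3.54 - (-2.04)
Tidal range = 5.58 m

5.58


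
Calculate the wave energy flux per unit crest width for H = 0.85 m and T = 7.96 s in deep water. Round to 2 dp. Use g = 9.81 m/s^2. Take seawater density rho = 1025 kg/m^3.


P = rho * g^2 * H^2 * T / (32 * pi)
P = 1025 * 9.81^2 * 0.85^2 * 7.96 / (32 * pi)
P = 1025 * 96.2361 * 0.7225 * 7.96 / 100.53096
P = 5643.04 W/m

5643.04


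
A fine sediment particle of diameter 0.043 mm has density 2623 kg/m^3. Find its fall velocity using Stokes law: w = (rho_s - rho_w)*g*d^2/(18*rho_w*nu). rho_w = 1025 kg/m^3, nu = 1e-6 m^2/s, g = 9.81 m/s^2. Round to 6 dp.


w = (rho_s - rho_w) * g * d^2 / (18 * rho_w * nu)
d = 0.043 mm = 0.000043 m
rho_s - rho_w = 2623 - 1025 = 1598
Numerator = 1598 * 9.81 * (0.000043)^2 = 0.000028985627
Denominator = 18 * 1025 * 1e-6 = 0.018450
w = 0.001571 m/s

0.001571


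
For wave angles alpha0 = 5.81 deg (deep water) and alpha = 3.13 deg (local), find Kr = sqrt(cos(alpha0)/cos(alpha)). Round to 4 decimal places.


Kr = sqrt(cos(alpha0) / cos(alpha))
cos(5.81) = 0.994863
cos(3.13) = 0.998508
Kr = sqrt(0.994863 / 0.998508)
Kr = sqrt(0.996349)
Kr = 0.9982

0.9982


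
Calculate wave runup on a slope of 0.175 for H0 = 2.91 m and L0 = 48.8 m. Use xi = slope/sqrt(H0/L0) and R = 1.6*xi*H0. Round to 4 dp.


xi = slope / sqrt(H0/L0)
H0/L0 = 2.91/48.8 = 0.059631
sqrt(0.059631) = 0.244195
xi = 0.175 / 0.244195 = 0.716641
R = 1.6 * xi * H0 = 1.6 * 0.716641 * 2.91
R = 3.3367 m

3.3367


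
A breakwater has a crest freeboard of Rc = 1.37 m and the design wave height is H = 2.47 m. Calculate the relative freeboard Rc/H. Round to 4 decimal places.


Relative freeboard = Rc / H
= 1.37 / 2.47
= 0.5547

0.5547


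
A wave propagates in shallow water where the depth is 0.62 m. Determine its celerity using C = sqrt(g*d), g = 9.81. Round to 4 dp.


Using the shallow-water approximation:
C = sqrt(g * d) = sqrt(9.81 * 0.62)
C = sqrt(6.0822)
C = 2.4662 m/s

2.4662


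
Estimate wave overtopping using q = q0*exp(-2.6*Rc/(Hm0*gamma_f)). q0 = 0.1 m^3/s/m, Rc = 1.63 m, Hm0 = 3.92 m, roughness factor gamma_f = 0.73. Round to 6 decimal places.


q = q0 * exp(-2.6 * Rc / (Hm0 * gamma_f))
Exponent = -2.6 * 1.63 / (3.92 * 0.73)
= -2.6 * 1.63 / 2.8616
= -1.480990
exp(-1.480990) = 0.227413
q = 0.1 * 0.227413
q = 0.022741 m^3/s/m

0.022741


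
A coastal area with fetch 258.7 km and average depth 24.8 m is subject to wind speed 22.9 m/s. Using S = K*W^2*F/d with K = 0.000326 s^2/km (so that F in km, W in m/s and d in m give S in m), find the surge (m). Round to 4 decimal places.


S = K * W^2 * F / d
W^2 = 22.9^2 = 524.41
S = 0.000326 * 524.41 * 258.7 / 24.8
Numerator = 0.000326 * 524.41 * 258.7 = 44.226747
S = 44.226747 / 24.8 = 1.7833 m

1.7833


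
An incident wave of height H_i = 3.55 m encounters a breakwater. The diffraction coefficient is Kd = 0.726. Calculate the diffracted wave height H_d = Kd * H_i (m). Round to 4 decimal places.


H_d = Kd * H_i
H_d = 0.726 * 3.55
H_d = 2.5773 m

2.5773


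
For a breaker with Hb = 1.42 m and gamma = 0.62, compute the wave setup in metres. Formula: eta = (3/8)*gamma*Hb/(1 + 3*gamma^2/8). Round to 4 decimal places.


eta = (3/8) * gamma * Hb / (1 + 3*gamma^2/8)
Numerator = (3/8) * 0.62 * 1.42 = 0.330150
Denominator = 1 + 3*0.62^2/8 = 1 + 0.144150 = 1.144150
eta = 0.330150 / 1.144150
eta = 0.2886 m

0.2886


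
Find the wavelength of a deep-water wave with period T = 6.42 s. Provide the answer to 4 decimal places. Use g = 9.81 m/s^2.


L0 = g * T^2 / (2 * pi)
L0 = 9.81 * 6.42^2 / (2 * pi)
L0 = 9.81 * 41.2164 / 6.28319
L0 = 404.3329 / 6.28319
L0 = 64.3516 m

64.3516


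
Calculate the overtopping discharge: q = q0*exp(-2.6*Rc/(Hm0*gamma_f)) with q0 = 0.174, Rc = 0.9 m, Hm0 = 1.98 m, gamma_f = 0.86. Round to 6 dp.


q = q0 * exp(-2.6 * Rc / (Hm0 * gamma_f))
Exponent = -2.6 * 0.9 / (1.98 * 0.86)
= -2.6 * 0.9 / 1.7028
= -1.374207
exp(-1.374207) = 0.253040
q = 0.174 * 0.253040
q = 0.044029 m^3/s/m

0.044029


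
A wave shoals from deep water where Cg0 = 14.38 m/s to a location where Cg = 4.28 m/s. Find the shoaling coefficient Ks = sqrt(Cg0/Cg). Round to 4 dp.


Ks = sqrt(Cg0 / Cg)
Ks = sqrt(14.38 / 4.28)
Ks = sqrt(3.3598)
Ks = 1.8330

1.8330


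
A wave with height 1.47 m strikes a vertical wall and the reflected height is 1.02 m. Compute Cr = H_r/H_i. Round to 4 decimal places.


Cr = H_r / H_i
Cr = 1.02 / 1.47
Cr = 0.6939

0.6939


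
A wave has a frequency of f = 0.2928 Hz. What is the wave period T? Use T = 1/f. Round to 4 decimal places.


T = 1 / f
T = 1 / 0.2928
T = 3.4153 s

3.4153


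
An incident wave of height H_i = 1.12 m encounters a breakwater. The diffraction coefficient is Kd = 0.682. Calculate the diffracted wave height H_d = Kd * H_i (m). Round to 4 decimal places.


H_d = Kd * H_i
H_d = 0.682 * 1.12
H_d = 0.7638 m

0.7638


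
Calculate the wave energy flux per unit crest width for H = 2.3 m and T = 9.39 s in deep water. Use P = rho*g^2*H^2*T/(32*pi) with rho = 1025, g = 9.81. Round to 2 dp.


P = rho * g^2 * H^2 * T / (32 * pi)
P = 1025 * 9.81^2 * 2.3^2 * 9.39 / (32 * pi)
P = 1025 * 96.2361 * 5.2900 * 9.39 / 100.53096
P = 48739.75 W/m

48739.75


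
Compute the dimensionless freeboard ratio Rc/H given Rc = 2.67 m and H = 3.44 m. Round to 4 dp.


Relative freeboard = Rc / H
= 2.67 / 3.44
= 0.7762

0.7762


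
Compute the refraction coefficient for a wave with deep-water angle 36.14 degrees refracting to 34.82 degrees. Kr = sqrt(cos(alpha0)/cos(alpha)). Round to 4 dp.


Kr = sqrt(cos(alpha0) / cos(alpha))
cos(36.14) = 0.807578
cos(34.82) = 0.820950
Kr = sqrt(0.807578 / 0.820950)
Kr = sqrt(0.983712)
Kr = 0.9918

0.9918


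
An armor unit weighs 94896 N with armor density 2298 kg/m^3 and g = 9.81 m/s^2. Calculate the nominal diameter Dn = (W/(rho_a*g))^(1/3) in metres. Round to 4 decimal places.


V = W / (rho_a * g)
V = 94896 / (2298 * 9.81)
V = 94896 / 22543.38
V = 4.209484 m^3
Dn = V^(1/3) = 4.209484^(1/3)
Dn = 1.6146 m

1.6146


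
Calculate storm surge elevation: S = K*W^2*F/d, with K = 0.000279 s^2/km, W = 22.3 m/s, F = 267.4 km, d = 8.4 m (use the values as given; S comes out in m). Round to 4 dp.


S = K * W^2 * F / d
W^2 = 22.3^2 = 497.29
S = 0.000279 * 497.29 * 267.4 / 8.4
Numerator = 0.000279 * 497.29 * 267.4 = 37.100122
S = 37.100122 / 8.4 = 4.4167 m

4.4167


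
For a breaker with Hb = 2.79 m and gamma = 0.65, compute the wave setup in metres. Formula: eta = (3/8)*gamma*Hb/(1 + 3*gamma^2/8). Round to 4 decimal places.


eta = (3/8) * gamma * Hb / (1 + 3*gamma^2/8)
Numerator = (3/8) * 0.65 * 2.79 = 0.680063
Denominator = 1 + 3*0.65^2/8 = 1 + 0.158438 = 1.158438
eta = 0.680063 / 1.158438
eta = 0.5871 m

0.5871


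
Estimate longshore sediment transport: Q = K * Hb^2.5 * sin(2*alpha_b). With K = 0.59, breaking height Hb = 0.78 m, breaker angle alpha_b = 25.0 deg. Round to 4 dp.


Q = K * Hb^2.5 * sin(2 * alpha_b)
Hb^2.5 = 0.78^2.5 = 0.537324
sin(2 * 25.0) = sin(50.0) = 0.766044
Q = 0.59 * 0.537324 * 0.766044
Q = 0.2429 m^3/s

0.2429


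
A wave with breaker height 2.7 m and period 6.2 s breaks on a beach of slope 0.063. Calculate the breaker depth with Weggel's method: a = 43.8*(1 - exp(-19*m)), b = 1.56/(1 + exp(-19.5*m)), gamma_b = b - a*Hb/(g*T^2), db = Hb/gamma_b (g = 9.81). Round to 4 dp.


a = 43.8 * (1 - exp(-19 * m))
exp(-19 * 0.063) = exp(-1.1970) = 0.302099
a = 43.8 * (1 - 0.302099) = 30.568057
b = 1.56 / (1 + exp(-19.5 * m))
exp(-19.5 * 0.063) = exp(-1.2285) = 0.292731
b = 1.56 / (1 + 0.292731) = 1.206747
Hb / (g * T^2) = 2.7 / (9.81 * 6.2^2) = 2.7 / 377.0964 = 0.00715997
gamma_b = b - a * Hb/(g*T^2) = 1.206747 - 30.568057 * 0.00715997 = 0.987881
db = Hb / gamma_b = 2.7 / 0.987881
db = 2.7331 m

2.7331


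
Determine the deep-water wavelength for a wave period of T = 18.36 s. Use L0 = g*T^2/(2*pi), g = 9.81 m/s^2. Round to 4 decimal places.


L0 = g * T^2 / (2 * pi)
L0 = 9.81 * 18.36^2 / (2 * pi)
L0 = 9.81 * 337.0896 / 6.28319
L0 = 3306.8490 / 6.28319
L0 = 526.3014 m

526.3014


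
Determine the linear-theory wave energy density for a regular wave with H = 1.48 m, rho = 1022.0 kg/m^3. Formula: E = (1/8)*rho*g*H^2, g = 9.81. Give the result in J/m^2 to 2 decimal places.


E = (1/8) * rho * g * H^2
E = (1/8) * 1022.0 * 9.81 * 1.48^2
E = 0.125 * 1022.0 * 9.81 * 2.1904
E = 2745.07 J/m^2

2745.07


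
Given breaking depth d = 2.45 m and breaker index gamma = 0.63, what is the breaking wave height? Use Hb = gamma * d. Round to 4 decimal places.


Hb = gamma * d
Hb = 0.63 * 2.45
Hb = 1.5435 m

1.5435


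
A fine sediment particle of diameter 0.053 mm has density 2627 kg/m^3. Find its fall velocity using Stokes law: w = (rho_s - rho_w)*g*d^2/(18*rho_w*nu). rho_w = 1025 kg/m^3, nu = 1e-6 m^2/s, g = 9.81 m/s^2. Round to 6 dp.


w = (rho_s - rho_w) * g * d^2 / (18 * rho_w * nu)
d = 0.053 mm = 0.000053 m
rho_s - rho_w = 2627 - 1025 = 1602
Numerator = 1602 * 9.81 * (0.000053)^2 = 0.000044145177
Denominator = 18 * 1025 * 1e-6 = 0.018450
w = 0.002393 m/s

0.002393


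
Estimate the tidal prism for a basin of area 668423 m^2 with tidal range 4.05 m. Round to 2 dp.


Tidal prism = Area * Tidal range
P = 668423 * 4.05
P = 2707113.15 m^3

2707113.15


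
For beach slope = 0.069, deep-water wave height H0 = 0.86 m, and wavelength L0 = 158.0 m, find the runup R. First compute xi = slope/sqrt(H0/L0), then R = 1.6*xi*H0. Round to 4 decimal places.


xi = slope / sqrt(H0/L0)
H0/L0 = 0.86/158.0 = 0.005443
sqrt(0.005443) = 0.073777
xi = 0.069 / 0.073777 = 0.935251
R = 1.6 * xi * H0 = 1.6 * 0.935251 * 0.86
R = 1.2869 m

1.2869


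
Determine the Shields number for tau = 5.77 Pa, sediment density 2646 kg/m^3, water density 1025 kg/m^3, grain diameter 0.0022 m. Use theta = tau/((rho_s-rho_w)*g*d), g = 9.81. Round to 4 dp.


theta = tau / ((rho_s - rho_w) * g * d)
rho_s - rho_w = 2646 - 1025 = 1621
Denominator = 1621 * 9.81 * 0.0022 = 34.984422
theta = 5.77 / 34.984422
theta = 0.1649

0.1649


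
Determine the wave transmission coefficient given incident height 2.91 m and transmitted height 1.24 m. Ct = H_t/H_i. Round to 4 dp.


Ct = H_t / H_i
Ct = 1.24 / 2.91
Ct = 0.4261

0.4261


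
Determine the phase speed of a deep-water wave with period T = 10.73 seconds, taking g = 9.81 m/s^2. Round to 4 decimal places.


We use the deep-water celerity formula:
C = g * T / (2 * pi)
C = 9.81 * 10.73 / (2 * 3.14159...)
C = 105.261300 / 6.283185
C = 16.7529 m/s

16.7529


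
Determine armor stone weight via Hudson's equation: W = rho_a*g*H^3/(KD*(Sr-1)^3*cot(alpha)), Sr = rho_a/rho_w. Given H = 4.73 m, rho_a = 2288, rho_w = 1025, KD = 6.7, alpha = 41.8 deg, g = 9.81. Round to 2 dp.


Sr = rho_a / rho_w = 2288 / 1025 = 2.232195
(Sr - 1) = 1.232195
(Sr - 1)^3 = 1.870848
cot(41.8) = 1 / tan(41.8) = 1 / 0.894103 = 1.118439
Numerator = 2288 * 9.81 * 4.73^3 = 2375245.2032
Denominator = 6.7 * 1.870848 * 1.118439 = 14.019277
W = 2375245.2032 / 14.019277
W = 169427.08 N

169427.08


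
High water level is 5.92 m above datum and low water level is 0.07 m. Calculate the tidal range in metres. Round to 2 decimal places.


Tidal range = High water - Low water
Tidal range = 5.92 - (0.07)
Tidal range = 5.85 m

5.85


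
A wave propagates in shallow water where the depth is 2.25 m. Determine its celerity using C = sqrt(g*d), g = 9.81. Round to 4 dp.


Using the shallow-water approximation:
C = sqrt(g * d) = sqrt(9.81 * 2.25)
C = sqrt(22.0725)
C = 4.6981 m/s

4.6981


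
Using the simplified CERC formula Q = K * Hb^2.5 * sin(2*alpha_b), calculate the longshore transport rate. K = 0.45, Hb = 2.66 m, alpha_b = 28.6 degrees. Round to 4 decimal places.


Q = K * Hb^2.5 * sin(2 * alpha_b)
Hb^2.5 = 2.66^2.5 = 11.539954
sin(2 * 28.6) = sin(57.2) = 0.840567
Q = 0.45 * 11.539954 * 0.840567
Q = 4.3650 m^3/s

4.3650


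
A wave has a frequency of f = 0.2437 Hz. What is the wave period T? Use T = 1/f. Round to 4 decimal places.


T = 1 / f
T = 1 / 0.2437
T = 4.1034 s

4.1034


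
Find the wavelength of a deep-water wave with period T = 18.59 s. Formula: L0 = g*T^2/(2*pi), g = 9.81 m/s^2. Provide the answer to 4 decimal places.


L0 = g * T^2 / (2 * pi)
L0 = 9.81 * 18.59^2 / (2 * pi)
L0 = 9.81 * 345.5881 / 6.28319
L0 = 3390.2193 / 6.28319
L0 = 539.5702 m

539.5702


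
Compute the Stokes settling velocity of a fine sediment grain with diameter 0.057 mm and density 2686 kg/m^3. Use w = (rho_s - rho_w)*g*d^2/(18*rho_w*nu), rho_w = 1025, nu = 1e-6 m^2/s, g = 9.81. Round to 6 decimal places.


w = (rho_s - rho_w) * g * d^2 / (18 * rho_w * nu)
d = 0.057 mm = 0.000057 m
rho_s - rho_w = 2686 - 1025 = 1661
Numerator = 1661 * 9.81 * (0.000057)^2 = 0.000052940538
Denominator = 18 * 1025 * 1e-6 = 0.018450
w = 0.002869 m/s

0.002869


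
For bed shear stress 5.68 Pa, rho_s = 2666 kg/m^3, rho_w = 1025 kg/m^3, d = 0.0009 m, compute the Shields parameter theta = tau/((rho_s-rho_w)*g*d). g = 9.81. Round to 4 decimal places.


theta = tau / ((rho_s - rho_w) * g * d)
rho_s - rho_w = 2666 - 1025 = 1641
Denominator = 1641 * 9.81 * 0.0009 = 14.488389
theta = 5.68 / 14.488389
theta = 0.3920

0.3920


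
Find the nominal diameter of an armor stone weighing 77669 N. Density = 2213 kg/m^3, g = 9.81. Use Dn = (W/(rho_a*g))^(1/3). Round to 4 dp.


V = W / (rho_a * g)
V = 77669 / (2213 * 9.81)
V = 77669 / 21709.53
V = 3.577645 m^3
Dn = V^(1/3) = 3.577645^(1/3)
Dn = 1.5294 m

1.5294


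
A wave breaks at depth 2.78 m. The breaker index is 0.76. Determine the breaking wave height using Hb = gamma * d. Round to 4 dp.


Hb = gamma * d
Hb = 0.76 * 2.78
Hb = 2.1128 m

2.1128


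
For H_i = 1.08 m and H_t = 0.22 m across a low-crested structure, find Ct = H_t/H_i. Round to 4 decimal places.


Ct = H_t / H_i
Ct = 0.22 / 1.08
Ct = 0.2037

0.2037


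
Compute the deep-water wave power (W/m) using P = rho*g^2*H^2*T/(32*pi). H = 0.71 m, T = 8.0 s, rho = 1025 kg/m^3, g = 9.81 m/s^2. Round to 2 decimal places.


P = rho * g^2 * H^2 * T / (32 * pi)
P = 1025 * 9.81^2 * 0.71^2 * 8.0 / (32 * pi)
P = 1025 * 96.2361 * 0.5041 * 8.0 / 100.53096
P = 3957.02 W/m

3957.02


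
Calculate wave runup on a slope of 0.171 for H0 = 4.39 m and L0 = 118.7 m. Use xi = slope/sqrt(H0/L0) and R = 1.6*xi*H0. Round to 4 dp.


xi = slope / sqrt(H0/L0)
H0/L0 = 4.39/118.7 = 0.036984
sqrt(0.036984) = 0.192312
xi = 0.171 / 0.192312 = 0.889179
R = 1.6 * xi * H0 = 1.6 * 0.889179 * 4.39
R = 6.2456 m

6.2456


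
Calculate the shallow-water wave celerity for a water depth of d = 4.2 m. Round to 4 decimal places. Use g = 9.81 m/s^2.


Using the shallow-water approximation:
C = sqrt(g * d) = sqrt(9.81 * 4.2)
C = sqrt(41.2020)
C = 6.4189 m/s

6.4189


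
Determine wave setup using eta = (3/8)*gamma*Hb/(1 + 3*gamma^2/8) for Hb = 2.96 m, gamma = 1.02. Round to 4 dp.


eta = (3/8) * gamma * Hb / (1 + 3*gamma^2/8)
Numerator = (3/8) * 1.02 * 2.96 = 1.132200
Denominator = 1 + 3*1.02^2/8 = 1 + 0.390150 = 1.390150
eta = 1.132200 / 1.390150
eta = 0.8144 m

0.8144


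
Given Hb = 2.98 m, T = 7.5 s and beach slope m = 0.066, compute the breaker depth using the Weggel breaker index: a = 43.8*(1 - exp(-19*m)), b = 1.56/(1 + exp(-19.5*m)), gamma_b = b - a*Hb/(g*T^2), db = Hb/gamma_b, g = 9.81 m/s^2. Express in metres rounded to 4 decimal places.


a = 43.8 * (1 - exp(-19 * m))
exp(-19 * 0.066) = exp(-1.2540) = 0.285361
a = 43.8 * (1 - 0.285361) = 31.301185
b = 1.56 / (1 + exp(-19.5 * m))
exp(-19.5 * 0.066) = exp(-1.2870) = 0.276098
b = 1.56 / (1 + 0.276098) = 1.222477
Hb / (g * T^2) = 2.98 / (9.81 * 7.5^2) = 2.98 / 551.8125 = 0.00540039
gamma_b = b - a * Hb/(g*T^2) = 1.222477 - 31.301185 * 0.00540039 = 1.053438
db = Hb / gamma_b = 2.98 / 1.053438
db = 2.8288 m

2.8288


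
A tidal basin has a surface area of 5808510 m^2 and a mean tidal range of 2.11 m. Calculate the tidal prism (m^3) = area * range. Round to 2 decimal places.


Tidal prism = Area * Tidal range
P = 5808510 * 2.11
P = 12255956.10 m^3

12255956.10


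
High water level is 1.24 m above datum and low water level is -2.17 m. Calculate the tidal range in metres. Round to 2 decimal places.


Tidal range = High water - Low water
Tidal range = 1.24 - (-2.17)
Tidal range = 3.41 m

3.41


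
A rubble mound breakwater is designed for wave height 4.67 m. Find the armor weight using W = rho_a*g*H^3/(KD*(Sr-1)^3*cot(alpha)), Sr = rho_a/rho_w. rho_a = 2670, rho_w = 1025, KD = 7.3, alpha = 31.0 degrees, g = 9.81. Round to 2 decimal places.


Sr = rho_a / rho_w = 2670 / 1025 = 2.604878
(Sr - 1) = 1.604878
(Sr - 1)^3 = 4.133578
cot(31.0) = 1 / tan(31.0) = 1 / 0.600861 = 1.664279
Numerator = 2670 * 9.81 * 4.67^3 = 2667662.6634
Denominator = 7.3 * 4.133578 * 1.664279 = 50.219829
W = 2667662.6634 / 50.219829
W = 53119.71 N

53119.71


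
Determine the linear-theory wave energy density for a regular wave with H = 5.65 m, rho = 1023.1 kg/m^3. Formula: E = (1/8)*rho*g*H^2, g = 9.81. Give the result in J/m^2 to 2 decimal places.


E = (1/8) * rho * g * H^2
E = (1/8) * 1023.1 * 9.81 * 5.65^2
E = 0.125 * 1023.1 * 9.81 * 31.9225
E = 40049.21 J/m^2

40049.21


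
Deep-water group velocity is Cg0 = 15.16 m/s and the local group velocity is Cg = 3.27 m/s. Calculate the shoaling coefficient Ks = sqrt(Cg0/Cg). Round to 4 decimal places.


Ks = sqrt(Cg0 / Cg)
Ks = sqrt(15.16 / 3.27)
Ks = sqrt(4.6361)
Ks = 2.1532

2.1532


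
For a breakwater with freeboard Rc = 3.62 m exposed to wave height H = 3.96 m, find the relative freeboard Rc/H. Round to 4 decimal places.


Relative freeboard = Rc / H
= 3.62 / 3.96
= 0.9141

0.9141


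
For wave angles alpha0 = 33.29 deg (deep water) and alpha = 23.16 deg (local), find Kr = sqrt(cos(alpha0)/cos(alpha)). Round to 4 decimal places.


Kr = sqrt(cos(alpha0) / cos(alpha))
cos(33.29) = 0.835903
cos(23.16) = 0.919410
Kr = sqrt(0.835903 / 0.919410)
Kr = sqrt(0.909173)
Kr = 0.9535

0.9535


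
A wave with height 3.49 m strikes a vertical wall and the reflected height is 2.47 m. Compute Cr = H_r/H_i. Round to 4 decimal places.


Cr = H_r / H_i
Cr = 2.47 / 3.49
Cr = 0.7077

0.7077


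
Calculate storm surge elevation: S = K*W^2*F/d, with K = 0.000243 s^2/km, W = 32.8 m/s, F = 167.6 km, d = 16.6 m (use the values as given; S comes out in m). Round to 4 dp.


S = K * W^2 * F / d
W^2 = 32.8^2 = 1075.84
S = 0.000243 * 1075.84 * 167.6 / 16.6
Numerator = 0.000243 * 1075.84 * 167.6 = 43.815521
S = 43.815521 / 16.6 = 2.6395 m

2.6395


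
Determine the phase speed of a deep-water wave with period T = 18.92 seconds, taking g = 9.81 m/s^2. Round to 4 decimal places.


We use the deep-water celerity formula:
C = g * T / (2 * pi)
C = 9.81 * 18.92 / (2 * 3.14159...)
C = 185.605200 / 6.283185
C = 29.5400 m/s

29.5400


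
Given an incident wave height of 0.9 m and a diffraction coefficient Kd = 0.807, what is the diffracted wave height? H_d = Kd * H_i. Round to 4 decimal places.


H_d = Kd * H_i
H_d = 0.807 * 0.9
H_d = 0.7263 m

0.7263


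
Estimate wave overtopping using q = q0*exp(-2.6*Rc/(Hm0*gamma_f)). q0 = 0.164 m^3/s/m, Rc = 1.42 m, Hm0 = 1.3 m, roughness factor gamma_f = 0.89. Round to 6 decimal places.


q = q0 * exp(-2.6 * Rc / (Hm0 * gamma_f))
Exponent = -2.6 * 1.42 / (1.3 * 0.89)
= -2.6 * 1.42 / 1.1570
= -3.191011
exp(-3.191011) = 0.041130
q = 0.164 * 0.041130
q = 0.006745 m^3/s/m

0.006745


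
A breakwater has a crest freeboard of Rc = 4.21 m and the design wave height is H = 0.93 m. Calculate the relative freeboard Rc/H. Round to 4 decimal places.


Relative freeboard = Rc / H
= 4.21 / 0.93
= 4.5269

4.5269


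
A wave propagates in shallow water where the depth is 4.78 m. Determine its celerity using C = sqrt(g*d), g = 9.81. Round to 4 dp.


Using the shallow-water approximation:
C = sqrt(g * d) = sqrt(9.81 * 4.78)
C = sqrt(46.8918)
C = 6.8478 m/s

6.8478


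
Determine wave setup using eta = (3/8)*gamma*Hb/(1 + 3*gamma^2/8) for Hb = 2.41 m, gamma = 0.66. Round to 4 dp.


eta = (3/8) * gamma * Hb / (1 + 3*gamma^2/8)
Numerator = (3/8) * 0.66 * 2.41 = 0.596475
Denominator = 1 + 3*0.66^2/8 = 1 + 0.163350 = 1.163350
eta = 0.596475 / 1.163350
eta = 0.5127 m

0.5127


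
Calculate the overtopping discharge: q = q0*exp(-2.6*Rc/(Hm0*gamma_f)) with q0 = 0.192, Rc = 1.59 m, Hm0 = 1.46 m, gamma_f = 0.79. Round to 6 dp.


q = q0 * exp(-2.6 * Rc / (Hm0 * gamma_f))
Exponent = -2.6 * 1.59 / (1.46 * 0.79)
= -2.6 * 1.59 / 1.1534
= -3.584186
exp(-3.584186) = 0.027759
q = 0.192 * 0.027759
q = 0.005330 m^3/s/m

0.005330


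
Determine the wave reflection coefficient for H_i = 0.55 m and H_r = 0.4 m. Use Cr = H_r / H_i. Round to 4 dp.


Cr = H_r / H_i
Cr = 0.4 / 0.55
Cr = 0.7273

0.7273


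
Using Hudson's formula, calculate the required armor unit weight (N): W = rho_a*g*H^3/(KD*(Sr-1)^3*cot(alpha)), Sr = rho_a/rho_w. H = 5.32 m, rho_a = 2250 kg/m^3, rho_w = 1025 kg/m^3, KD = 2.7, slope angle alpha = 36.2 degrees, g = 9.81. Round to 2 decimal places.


Sr = rho_a / rho_w = 2250 / 1025 = 2.195122
(Sr - 1) = 1.195122
(Sr - 1)^3 = 1.707012
cot(36.2) = 1 / tan(36.2) = 1 / 0.731889 = 1.366327
Numerator = 2250 * 9.81 * 5.32^3 = 3323429.1317
Denominator = 2.7 * 1.707012 * 1.366327 = 6.297309
W = 3323429.1317 / 6.297309
W = 527753.87 N

527753.87


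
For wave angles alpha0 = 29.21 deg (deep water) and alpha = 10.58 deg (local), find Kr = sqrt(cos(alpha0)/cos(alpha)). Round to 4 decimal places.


Kr = sqrt(cos(alpha0) / cos(alpha))
cos(29.21) = 0.872837
cos(10.58) = 0.983000
Kr = sqrt(0.872837 / 0.983000)
Kr = sqrt(0.887932)
Kr = 0.9423

0.9423


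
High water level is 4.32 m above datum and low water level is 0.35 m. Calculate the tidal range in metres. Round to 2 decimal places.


Tidal range = High water - Low water
Tidal range = 4.32 - (0.35)
Tidal range = 3.97 m

3.97


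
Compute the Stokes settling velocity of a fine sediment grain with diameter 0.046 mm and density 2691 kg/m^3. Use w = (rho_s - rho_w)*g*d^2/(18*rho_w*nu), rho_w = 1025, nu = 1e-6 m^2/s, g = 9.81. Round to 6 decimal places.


w = (rho_s - rho_w) * g * d^2 / (18 * rho_w * nu)
d = 0.046 mm = 0.000046 m
rho_s - rho_w = 2691 - 1025 = 1666
Numerator = 1666 * 9.81 * (0.000046)^2 = 0.000034582761
Denominator = 18 * 1025 * 1e-6 = 0.018450
w = 0.001874 m/s

0.001874


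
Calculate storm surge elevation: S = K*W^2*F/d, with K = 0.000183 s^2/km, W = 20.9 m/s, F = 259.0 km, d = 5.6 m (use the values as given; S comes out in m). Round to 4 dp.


S = K * W^2 * F / d
W^2 = 20.9^2 = 436.81
S = 0.000183 * 436.81 * 259.0 / 5.6
Numerator = 0.000183 * 436.81 * 259.0 = 20.703484
S = 20.703484 / 5.6 = 3.6971 m

3.6971


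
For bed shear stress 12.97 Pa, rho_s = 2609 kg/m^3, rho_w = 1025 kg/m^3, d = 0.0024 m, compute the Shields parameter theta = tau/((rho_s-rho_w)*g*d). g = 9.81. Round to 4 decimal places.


theta = tau / ((rho_s - rho_w) * g * d)
rho_s - rho_w = 2609 - 1025 = 1584
Denominator = 1584 * 9.81 * 0.0024 = 37.293696
theta = 12.97 / 37.293696
theta = 0.3478

0.3478


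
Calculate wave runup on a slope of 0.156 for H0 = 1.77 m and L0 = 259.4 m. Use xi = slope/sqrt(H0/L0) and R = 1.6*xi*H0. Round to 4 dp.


xi = slope / sqrt(H0/L0)
H0/L0 = 1.77/259.4 = 0.006823
sqrt(0.006823) = 0.082604
xi = 0.156 / 0.082604 = 1.888526
R = 1.6 * xi * H0 = 1.6 * 1.888526 * 1.77
R = 5.3483 m

5.3483


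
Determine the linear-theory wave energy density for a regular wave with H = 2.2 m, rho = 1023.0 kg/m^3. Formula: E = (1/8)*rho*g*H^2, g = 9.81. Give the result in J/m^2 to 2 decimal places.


E = (1/8) * rho * g * H^2
E = (1/8) * 1023.0 * 9.81 * 2.2^2
E = 0.125 * 1023.0 * 9.81 * 4.8400
E = 6071.56 J/m^2

6071.56


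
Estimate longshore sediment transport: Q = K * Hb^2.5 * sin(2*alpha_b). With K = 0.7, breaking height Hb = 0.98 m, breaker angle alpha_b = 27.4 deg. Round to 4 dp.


Q = K * Hb^2.5 * sin(2 * alpha_b)
Hb^2.5 = 0.98^2.5 = 0.950747
sin(2 * 27.4) = sin(54.8) = 0.817145
Q = 0.7 * 0.950747 * 0.817145
Q = 0.5438 m^3/s

0.5438


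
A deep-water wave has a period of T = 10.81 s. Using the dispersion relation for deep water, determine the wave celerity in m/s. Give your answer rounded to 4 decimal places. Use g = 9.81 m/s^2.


We use the deep-water celerity formula:
C = g * T / (2 * pi)
C = 9.81 * 10.81 / (2 * 3.14159...)
C = 106.046100 / 6.283185
C = 16.8778 m/s

16.8778


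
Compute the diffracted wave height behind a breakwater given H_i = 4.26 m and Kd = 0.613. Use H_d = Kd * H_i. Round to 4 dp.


H_d = Kd * H_i
H_d = 0.613 * 4.26
H_d = 2.6114 m

2.6114


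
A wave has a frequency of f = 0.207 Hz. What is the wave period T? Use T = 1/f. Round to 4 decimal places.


T = 1 / f
T = 1 / 0.207
T = 4.8309 s

4.8309


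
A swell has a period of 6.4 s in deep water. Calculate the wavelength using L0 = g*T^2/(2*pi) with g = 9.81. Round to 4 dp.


L0 = g * T^2 / (2 * pi)
L0 = 9.81 * 6.4^2 / (2 * pi)
L0 = 9.81 * 40.9600 / 6.28319
L0 = 401.8176 / 6.28319
L0 = 63.9513 m

63.9513


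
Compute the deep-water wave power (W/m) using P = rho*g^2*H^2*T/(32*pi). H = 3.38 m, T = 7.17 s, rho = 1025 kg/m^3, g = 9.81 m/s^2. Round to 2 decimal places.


P = rho * g^2 * H^2 * T / (32 * pi)
P = 1025 * 9.81^2 * 3.38^2 * 7.17 / (32 * pi)
P = 1025 * 96.2361 * 11.4244 * 7.17 / 100.53096
P = 80373.82 W/m

80373.82


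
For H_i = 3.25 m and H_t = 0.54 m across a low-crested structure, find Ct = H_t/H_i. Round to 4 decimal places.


Ct = H_t / H_i
Ct = 0.54 / 3.25
Ct = 0.1662

0.1662


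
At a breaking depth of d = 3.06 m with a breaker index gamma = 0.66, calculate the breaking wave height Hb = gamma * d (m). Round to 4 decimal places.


Hb = gamma * d
Hb = 0.66 * 3.06
Hb = 2.0196 m

2.0196


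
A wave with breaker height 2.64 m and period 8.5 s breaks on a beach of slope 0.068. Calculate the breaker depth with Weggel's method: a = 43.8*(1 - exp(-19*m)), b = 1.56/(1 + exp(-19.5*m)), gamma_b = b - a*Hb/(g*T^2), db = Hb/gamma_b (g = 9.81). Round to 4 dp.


a = 43.8 * (1 - exp(-19 * m))
exp(-19 * 0.068) = exp(-1.2920) = 0.274721
a = 43.8 * (1 - 0.274721) = 31.767229
b = 1.56 / (1 + exp(-19.5 * m))
exp(-19.5 * 0.068) = exp(-1.3260) = 0.265537
b = 1.56 / (1 + 0.265537) = 1.232678
Hb / (g * T^2) = 2.64 / (9.81 * 8.5^2) = 2.64 / 708.7725 = 0.00372475
gamma_b = b - a * Hb/(g*T^2) = 1.232678 - 31.767229 * 0.00372475 = 1.114353
db = Hb / gamma_b = 2.64 / 1.114353
db = 2.3691 m

2.3691


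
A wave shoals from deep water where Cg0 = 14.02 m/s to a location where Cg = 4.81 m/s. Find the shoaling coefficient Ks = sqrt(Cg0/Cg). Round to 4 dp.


Ks = sqrt(Cg0 / Cg)
Ks = sqrt(14.02 / 4.81)
Ks = sqrt(2.9148)
Ks = 1.7073

1.7073


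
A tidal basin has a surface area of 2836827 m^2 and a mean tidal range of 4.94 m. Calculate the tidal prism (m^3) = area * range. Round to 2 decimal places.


Tidal prism = Area * Tidal range
P = 2836827 * 4.94
P = 14013925.38 m^3

14013925.38


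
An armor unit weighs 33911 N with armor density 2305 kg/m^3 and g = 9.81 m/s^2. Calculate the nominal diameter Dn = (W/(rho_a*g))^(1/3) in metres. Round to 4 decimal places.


V = W / (rho_a * g)
V = 33911 / (2305 * 9.81)
V = 33911 / 22612.05
V = 1.499687 m^3
Dn = V^(1/3) = 1.499687^(1/3)
Dn = 1.1446 m

1.1446


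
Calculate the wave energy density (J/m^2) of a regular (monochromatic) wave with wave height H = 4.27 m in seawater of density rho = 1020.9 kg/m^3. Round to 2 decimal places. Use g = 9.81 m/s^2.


E = (1/8) * rho * g * H^2
E = (1/8) * 1020.9 * 9.81 * 4.27^2
E = 0.125 * 1020.9 * 9.81 * 18.2329
E = 22825.38 J/m^2

22825.38


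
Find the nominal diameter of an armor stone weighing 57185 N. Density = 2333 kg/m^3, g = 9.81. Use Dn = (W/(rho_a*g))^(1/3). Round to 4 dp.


V = W / (rho_a * g)
V = 57185 / (2333 * 9.81)
V = 57185 / 22886.73
V = 2.498609 m^3
Dn = V^(1/3) = 2.498609^(1/3)
Dn = 1.3570 m

1.3570


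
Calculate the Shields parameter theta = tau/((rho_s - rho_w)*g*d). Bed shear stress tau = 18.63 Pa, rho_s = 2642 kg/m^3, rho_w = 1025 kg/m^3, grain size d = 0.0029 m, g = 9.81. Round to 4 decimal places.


theta = tau / ((rho_s - rho_w) * g * d)
rho_s - rho_w = 2642 - 1025 = 1617
Denominator = 1617 * 9.81 * 0.0029 = 46.002033
theta = 18.63 / 46.002033
theta = 0.4050

0.4050


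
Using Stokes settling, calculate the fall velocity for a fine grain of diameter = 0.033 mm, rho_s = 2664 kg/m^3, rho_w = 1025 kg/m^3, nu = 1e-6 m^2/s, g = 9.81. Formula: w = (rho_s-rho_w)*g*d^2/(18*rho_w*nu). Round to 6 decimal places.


w = (rho_s - rho_w) * g * d^2 / (18 * rho_w * nu)
d = 0.033 mm = 0.000033 m
rho_s - rho_w = 2664 - 1025 = 1639
Numerator = 1639 * 9.81 * (0.000033)^2 = 0.000017509585
Denominator = 18 * 1025 * 1e-6 = 0.018450
w = 0.000949 m/s

0.000949


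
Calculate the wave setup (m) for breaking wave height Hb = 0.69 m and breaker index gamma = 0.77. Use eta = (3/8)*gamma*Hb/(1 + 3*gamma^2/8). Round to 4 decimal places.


eta = (3/8) * gamma * Hb / (1 + 3*gamma^2/8)
Numerator = (3/8) * 0.77 * 0.69 = 0.199237
Denominator = 1 + 3*0.77^2/8 = 1 + 0.222338 = 1.222338
eta = 0.199237 / 1.222338
eta = 0.1630 m

0.1630


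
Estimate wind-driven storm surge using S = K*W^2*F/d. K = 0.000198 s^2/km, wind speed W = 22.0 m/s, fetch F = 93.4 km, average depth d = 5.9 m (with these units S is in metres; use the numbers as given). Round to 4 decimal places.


S = K * W^2 * F / d
W^2 = 22.0^2 = 484.00
S = 0.000198 * 484.00 * 93.4 / 5.9
Numerator = 0.000198 * 484.00 * 93.4 = 8.950709
S = 8.950709 / 5.9 = 1.5171 m

1.5171


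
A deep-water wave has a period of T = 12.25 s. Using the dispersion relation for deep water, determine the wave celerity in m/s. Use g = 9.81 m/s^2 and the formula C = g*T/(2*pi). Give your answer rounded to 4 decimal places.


We use the deep-water celerity formula:
C = g * T / (2 * pi)
C = 9.81 * 12.25 / (2 * 3.14159...)
C = 120.172500 / 6.283185
C = 19.1260 m/s

19.1260


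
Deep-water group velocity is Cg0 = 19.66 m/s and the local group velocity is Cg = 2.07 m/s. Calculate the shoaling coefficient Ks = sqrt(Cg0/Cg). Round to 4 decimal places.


Ks = sqrt(Cg0 / Cg)
Ks = sqrt(19.66 / 2.07)
Ks = sqrt(9.4976)
Ks = 3.0818

3.0818


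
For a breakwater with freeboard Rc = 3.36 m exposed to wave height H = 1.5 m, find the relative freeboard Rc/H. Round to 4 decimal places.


Relative freeboard = Rc / H
= 3.36 / 1.5
= 2.2400

2.2400


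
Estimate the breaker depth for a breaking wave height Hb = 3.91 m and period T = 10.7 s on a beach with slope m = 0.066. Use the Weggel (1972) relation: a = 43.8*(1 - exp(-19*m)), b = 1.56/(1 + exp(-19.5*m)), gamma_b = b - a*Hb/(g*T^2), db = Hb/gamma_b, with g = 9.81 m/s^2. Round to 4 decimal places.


a = 43.8 * (1 - exp(-19 * m))
exp(-19 * 0.066) = exp(-1.2540) = 0.285361
a = 43.8 * (1 - 0.285361) = 31.301185
b = 1.56 / (1 + exp(-19.5 * m))
exp(-19.5 * 0.066) = exp(-1.2870) = 0.276098
b = 1.56 / (1 + 0.276098) = 1.222477
Hb / (g * T^2) = 3.91 / (9.81 * 10.7^2) = 3.91 / 1123.1469 = 0.00348129
gamma_b = b - a * Hb/(g*T^2) = 1.222477 - 31.301185 * 0.00348129 = 1.113508
db = Hb / gamma_b = 3.91 / 1.113508
db = 3.5114 m

3.5114


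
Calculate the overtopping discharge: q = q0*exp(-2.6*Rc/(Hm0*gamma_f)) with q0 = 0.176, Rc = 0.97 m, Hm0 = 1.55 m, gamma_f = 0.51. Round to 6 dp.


q = q0 * exp(-2.6 * Rc / (Hm0 * gamma_f))
Exponent = -2.6 * 0.97 / (1.55 * 0.51)
= -2.6 * 0.97 / 0.7905
= -3.190386
exp(-3.190386) = 0.041156
q = 0.176 * 0.041156
q = 0.007243 m^3/s/m

0.007243


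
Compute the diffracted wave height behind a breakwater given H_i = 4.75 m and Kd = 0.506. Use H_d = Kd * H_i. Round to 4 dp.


H_d = Kd * H_i
H_d = 0.506 * 4.75
H_d = 2.4035 m

2.4035


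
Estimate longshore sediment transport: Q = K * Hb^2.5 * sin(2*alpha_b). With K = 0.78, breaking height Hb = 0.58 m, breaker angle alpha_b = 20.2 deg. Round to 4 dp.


Q = K * Hb^2.5 * sin(2 * alpha_b)
Hb^2.5 = 0.58^2.5 = 0.256195
sin(2 * 20.2) = sin(40.4) = 0.648120
Q = 0.78 * 0.256195 * 0.648120
Q = 0.1295 m^3/s

0.1295


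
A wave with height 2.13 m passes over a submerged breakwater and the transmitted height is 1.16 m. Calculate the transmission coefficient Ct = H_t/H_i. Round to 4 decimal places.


Ct = H_t / H_i
Ct = 1.16 / 2.13
Ct = 0.5446

0.5446


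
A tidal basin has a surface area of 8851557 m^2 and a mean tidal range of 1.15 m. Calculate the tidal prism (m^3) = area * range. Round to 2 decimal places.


Tidal prism = Area * Tidal range
P = 8851557 * 1.15
P = 10179290.55 m^3

10179290.55


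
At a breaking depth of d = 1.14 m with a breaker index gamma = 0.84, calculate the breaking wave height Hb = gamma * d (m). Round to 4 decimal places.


Hb = gamma * d
Hb = 0.84 * 1.14
Hb = 0.9576 m

0.9576


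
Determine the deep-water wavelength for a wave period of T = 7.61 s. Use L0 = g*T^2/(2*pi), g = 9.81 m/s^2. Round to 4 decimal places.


L0 = g * T^2 / (2 * pi)
L0 = 9.81 * 7.61^2 / (2 * pi)
L0 = 9.81 * 57.9121 / 6.28319
L0 = 568.1177 / 6.28319
L0 = 90.4187 m

90.4187


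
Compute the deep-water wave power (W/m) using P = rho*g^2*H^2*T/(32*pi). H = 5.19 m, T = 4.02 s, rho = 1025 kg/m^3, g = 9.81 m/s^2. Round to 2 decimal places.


P = rho * g^2 * H^2 * T / (32 * pi)
P = 1025 * 9.81^2 * 5.19^2 * 4.02 / (32 * pi)
P = 1025 * 96.2361 * 26.9361 * 4.02 / 100.53096
P = 106248.50 W/m

106248.50


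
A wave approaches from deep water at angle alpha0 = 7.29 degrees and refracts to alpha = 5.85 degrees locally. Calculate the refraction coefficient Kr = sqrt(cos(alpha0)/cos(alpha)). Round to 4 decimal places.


Kr = sqrt(cos(alpha0) / cos(alpha))
cos(7.29) = 0.991917
cos(5.85) = 0.994792
Kr = sqrt(0.991917 / 0.994792)
Kr = sqrt(0.997109)
Kr = 0.9986

0.9986


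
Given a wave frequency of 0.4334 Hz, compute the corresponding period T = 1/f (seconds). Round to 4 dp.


T = 1 / f
T = 1 / 0.4334
T = 2.3073 s

2.3073


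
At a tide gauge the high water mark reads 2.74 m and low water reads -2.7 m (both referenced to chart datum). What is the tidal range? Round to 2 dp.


Tidal range = High water - Low water
Tidal range = 2.74 - (-2.7)
Tidal range = 5.44 m

5.44


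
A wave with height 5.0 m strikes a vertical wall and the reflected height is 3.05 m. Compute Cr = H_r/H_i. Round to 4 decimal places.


Cr = H_r / H_i
Cr = 3.05 / 5.0
Cr = 0.6100

0.6100


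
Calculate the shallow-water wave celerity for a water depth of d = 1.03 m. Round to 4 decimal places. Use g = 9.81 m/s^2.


Using the shallow-water approximation:
C = sqrt(g * d) = sqrt(9.81 * 1.03)
C = sqrt(10.1043)
C = 3.1787 m/s

3.1787


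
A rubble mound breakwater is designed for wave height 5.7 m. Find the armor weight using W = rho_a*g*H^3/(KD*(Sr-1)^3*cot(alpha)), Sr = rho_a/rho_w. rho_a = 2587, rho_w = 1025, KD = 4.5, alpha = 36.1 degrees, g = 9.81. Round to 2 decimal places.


Sr = rho_a / rho_w = 2587 / 1025 = 2.523902
(Sr - 1) = 1.523902
(Sr - 1)^3 = 3.538926
cot(36.1) = 1 / tan(36.1) = 1 / 0.729213 = 1.371342
Numerator = 2587 * 9.81 * 5.7^3 = 4699914.9947
Denominator = 4.5 * 3.538926 * 1.371342 = 21.838856
W = 4699914.9947 / 21.838856
W = 215208.85 N

215208.85
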